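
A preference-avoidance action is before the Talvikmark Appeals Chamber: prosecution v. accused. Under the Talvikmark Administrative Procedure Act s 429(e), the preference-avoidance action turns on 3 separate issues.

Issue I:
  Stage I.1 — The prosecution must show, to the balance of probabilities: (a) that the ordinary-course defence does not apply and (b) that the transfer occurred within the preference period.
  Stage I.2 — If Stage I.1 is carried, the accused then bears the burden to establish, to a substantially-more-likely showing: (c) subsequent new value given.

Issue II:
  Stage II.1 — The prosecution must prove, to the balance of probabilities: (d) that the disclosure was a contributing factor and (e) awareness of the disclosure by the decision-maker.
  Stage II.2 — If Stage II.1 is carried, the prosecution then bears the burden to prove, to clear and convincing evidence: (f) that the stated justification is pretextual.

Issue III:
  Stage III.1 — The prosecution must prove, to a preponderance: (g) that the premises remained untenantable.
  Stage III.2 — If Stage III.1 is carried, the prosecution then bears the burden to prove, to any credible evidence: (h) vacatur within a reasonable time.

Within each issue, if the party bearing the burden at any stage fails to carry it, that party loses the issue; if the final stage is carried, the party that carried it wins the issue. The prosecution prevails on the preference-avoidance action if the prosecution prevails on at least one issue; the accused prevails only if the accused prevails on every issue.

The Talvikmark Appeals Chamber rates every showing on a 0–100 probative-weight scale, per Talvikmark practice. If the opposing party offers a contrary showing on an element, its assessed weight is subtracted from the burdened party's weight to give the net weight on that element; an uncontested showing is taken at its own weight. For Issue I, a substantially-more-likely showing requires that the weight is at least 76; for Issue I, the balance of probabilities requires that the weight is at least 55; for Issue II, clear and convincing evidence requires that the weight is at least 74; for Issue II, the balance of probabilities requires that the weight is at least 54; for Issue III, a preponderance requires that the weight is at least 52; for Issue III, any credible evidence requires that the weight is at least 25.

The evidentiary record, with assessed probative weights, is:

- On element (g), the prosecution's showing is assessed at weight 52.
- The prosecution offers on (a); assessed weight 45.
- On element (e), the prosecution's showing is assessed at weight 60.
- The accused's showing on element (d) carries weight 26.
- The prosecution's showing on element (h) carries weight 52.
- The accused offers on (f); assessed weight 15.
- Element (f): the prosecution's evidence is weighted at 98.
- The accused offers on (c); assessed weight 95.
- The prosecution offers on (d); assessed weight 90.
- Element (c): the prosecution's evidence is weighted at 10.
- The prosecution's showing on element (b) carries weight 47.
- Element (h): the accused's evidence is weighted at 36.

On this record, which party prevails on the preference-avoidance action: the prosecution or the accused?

— Issue I —
At Stage I.1 the prosecution must meet the balance of probabilities (weight is at least 55): on (a) the weight is 45, which does not reach 55, so (a) does not meet the standard; on (b) the weight is 47, < 55, so (b) does not meet the standard.
  Not every element is met, so the prosecution fails to carry Stage I.1.
The accused prevails on this issue.
— Issue II —
Stage II.1 (prosecution, the balance of probabilities, weight is at least 54): (d) net 90−26=64 ≥ 54 — meets; (e) 60 ≥ 54 — meets.
  Stage II.1 is satisfied; the prosecution continues to bear the burden.
Stage II.2 (prosecution, clear and convincing evidence, weight is at least 74): (f) net 98−15=83 ≥ 74 — meets.
  The prosecution carries the last stage.
All stages carried — the prosecution prevails on this issue.
— Issue III —
At Stage III.1 the prosecution must meet a preponderance (weight is at least 52): on (g) the weight is 52, ≥ 52, so (g) meets the standard.
  Stage III.1 carried; the burden remains with the prosecution.
At Stage III.2 the prosecution must meet any credible evidence (weight is at least 25): on (h) the weight is 52 less the opposing 36 gives net 16, which does not reach 25, so (h) does not meet the standard.
  Not every element is met, so the prosecution fails to carry Stage III.2.
The analysis ends at Stage III.2; the accused prevails on this issue.
Per-issue: Issue I → accused; Issue II → prosecution; Issue III → accused. The prosecution must prevail on at least one issue; overall, the prosecution prevails.

prosecution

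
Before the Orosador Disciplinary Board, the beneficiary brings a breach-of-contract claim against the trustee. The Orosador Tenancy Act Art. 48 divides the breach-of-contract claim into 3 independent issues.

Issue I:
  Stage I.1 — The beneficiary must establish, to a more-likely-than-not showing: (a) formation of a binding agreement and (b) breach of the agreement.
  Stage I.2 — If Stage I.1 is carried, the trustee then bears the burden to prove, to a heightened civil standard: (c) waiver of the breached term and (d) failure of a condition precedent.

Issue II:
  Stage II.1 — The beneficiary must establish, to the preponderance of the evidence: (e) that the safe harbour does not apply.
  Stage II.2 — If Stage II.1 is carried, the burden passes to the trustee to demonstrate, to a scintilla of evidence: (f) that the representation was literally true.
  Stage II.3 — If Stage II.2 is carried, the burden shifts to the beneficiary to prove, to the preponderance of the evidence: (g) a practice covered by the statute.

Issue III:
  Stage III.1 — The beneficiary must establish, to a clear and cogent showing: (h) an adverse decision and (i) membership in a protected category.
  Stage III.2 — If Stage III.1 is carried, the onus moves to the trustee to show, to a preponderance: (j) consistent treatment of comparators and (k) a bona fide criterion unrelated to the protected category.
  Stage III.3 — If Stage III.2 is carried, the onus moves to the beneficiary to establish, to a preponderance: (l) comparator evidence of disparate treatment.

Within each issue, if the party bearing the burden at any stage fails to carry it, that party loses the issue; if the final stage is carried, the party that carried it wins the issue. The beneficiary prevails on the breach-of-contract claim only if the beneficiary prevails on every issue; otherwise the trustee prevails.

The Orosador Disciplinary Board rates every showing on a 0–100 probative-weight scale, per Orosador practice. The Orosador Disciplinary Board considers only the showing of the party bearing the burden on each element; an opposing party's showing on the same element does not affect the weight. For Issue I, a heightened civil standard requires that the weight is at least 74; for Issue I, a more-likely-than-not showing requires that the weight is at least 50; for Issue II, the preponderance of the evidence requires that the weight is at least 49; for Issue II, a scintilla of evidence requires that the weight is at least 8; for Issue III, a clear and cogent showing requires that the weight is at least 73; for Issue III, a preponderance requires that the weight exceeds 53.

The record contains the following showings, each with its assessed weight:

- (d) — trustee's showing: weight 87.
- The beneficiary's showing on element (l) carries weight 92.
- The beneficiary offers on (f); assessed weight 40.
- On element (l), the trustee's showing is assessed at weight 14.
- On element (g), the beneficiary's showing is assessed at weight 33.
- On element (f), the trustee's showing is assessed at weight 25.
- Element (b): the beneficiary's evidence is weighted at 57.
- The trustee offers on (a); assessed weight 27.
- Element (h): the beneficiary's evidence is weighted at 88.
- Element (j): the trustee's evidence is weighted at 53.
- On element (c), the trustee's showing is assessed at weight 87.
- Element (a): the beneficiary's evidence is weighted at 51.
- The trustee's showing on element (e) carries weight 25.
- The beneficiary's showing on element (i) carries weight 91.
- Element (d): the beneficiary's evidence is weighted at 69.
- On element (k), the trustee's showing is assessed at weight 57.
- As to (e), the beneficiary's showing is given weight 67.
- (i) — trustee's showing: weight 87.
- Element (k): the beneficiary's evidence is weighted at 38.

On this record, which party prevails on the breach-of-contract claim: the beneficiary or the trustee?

trustee

— Issue I —
At Stage I.1 the beneficiary must meet a more-likely-than-not showing (weight is at least 50): on (a) the weight is 51 (the trustee's 27 is given no effect), ≥ 50, so (a) meets the standard; on (b) the weight is 57, ≥ 50, so (b) meets the standard.
  All elements met. The burden passes to the trustee.
At Stage I.2 the trustee must meet a heightened civil standard (weight is at least 74): on (c) the weight is 87, ≥ 74, so (c) meets the standard; on (d) the weight is 87 (the beneficiary's 69 is given no effect), ≥ 74, so (d) meets the standard.
  All elements met at the final stage.
All stages carried — the trustee prevails on this issue.
— Issue II —
Stage II.1 (beneficiary, the preponderance of the evidence, weight is at least 49): (e) 67 (trustee's 25 disregarded) ≥ 49 — meets.
  All elements met. The burden passes to the trustee.
Stage II.2 (trustee, a scintilla of evidence, weight is at least 8): (f) 25 (beneficiary's 40 disregarded) ≥ 8 — meets.
  All elements met. The burden passes to the beneficiary.
Stage II.3 (beneficiary, the preponderance of the evidence, weight is at least 49): (g) 33 < 49 — fails.
  Stage II.3 not carried; the beneficiary fails its burden.
The trustee prevails on this issue.
— Issue III —
At Stage III.1 the beneficiary must meet a clear and cogent showing (weight is at least 73): on (h) the weight is 88, ≥ 73, so (h) meets the standard; on (i) the weight is 91 (the trustee's 87 is given no effect), ≥ 73, so (i) meets the standard.
  All elements met. The burden passes to the trustee.
At Stage III.2 the trustee must meet a preponderance (weight exceeds 53): on (j) the weight is 53, which does not exceed 53, so (j) does not meet the standard; on (k) the weight is 57 (the beneficiary's 38 is given no effect), > 53, so (k) meets the standard.
  Stage III.2 not carried; the trustee fails its burden.
The beneficiary prevails on this issue.
Per-issue: Issue I → trustee; Issue II → trustee; Issue III → beneficiary. The beneficiary must prevail on every issue; overall, the trustee prevails.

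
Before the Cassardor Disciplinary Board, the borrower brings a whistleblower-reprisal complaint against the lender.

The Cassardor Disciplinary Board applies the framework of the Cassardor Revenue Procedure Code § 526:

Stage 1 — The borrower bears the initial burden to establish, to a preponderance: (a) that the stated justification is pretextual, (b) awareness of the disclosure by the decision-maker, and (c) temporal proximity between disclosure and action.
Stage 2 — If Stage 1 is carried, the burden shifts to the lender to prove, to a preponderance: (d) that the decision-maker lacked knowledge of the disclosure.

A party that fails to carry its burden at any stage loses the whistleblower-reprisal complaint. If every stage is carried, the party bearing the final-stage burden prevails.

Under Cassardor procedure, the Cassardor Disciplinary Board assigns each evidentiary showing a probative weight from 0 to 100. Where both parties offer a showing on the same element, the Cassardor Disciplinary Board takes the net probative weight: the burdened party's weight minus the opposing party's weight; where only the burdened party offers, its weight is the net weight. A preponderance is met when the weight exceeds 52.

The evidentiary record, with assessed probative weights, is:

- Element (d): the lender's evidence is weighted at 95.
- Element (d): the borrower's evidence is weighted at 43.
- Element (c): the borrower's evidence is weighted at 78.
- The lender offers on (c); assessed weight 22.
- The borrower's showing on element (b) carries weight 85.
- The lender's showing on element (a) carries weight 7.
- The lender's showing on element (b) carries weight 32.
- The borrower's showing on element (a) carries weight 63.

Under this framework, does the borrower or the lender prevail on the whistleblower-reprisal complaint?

borrower

Stage 1 (borrower, a preponderance, weight exceeds 52): (a) net 63−7=56 > 52 — meets; (b) net 85−32=53 > 52 — meets; (c) net 78−22=56 > 52 — meets.
  Stage 1 carried; the burden shifts to the lender.
Stage 2 (lender, a preponderance, weight exceeds 52): (d) net 95−43=52 ≤ 52 — fails.
  Stage 2 not carried; the lender fails its burden.
The borrower prevails.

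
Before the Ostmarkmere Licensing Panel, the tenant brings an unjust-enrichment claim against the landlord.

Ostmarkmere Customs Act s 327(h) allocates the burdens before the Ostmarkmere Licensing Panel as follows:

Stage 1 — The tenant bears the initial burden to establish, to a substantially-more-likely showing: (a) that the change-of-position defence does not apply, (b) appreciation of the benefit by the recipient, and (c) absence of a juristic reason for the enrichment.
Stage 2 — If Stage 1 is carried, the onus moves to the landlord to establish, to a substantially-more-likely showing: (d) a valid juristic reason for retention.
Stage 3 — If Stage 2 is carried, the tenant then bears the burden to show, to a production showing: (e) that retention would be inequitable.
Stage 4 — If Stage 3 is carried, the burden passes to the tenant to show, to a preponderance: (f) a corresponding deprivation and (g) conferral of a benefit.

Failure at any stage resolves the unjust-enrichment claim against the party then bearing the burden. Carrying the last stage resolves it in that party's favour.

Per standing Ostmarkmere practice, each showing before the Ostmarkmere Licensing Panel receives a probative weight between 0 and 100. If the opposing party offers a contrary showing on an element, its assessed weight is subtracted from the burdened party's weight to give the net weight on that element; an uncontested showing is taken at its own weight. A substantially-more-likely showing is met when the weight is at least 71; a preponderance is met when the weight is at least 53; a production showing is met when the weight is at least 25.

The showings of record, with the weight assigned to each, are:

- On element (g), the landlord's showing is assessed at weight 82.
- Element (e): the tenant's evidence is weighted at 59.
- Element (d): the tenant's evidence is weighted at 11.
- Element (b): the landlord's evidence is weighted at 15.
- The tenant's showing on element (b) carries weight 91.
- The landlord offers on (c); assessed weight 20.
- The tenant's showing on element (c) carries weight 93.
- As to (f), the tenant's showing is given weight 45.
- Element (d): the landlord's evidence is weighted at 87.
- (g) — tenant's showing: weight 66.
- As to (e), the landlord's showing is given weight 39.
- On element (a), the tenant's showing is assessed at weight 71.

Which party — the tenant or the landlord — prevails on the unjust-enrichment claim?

Stage 1 — burden on tenant; standard: a substantially-more-likely showing (weight is at least 71).
    (a): 71 ≥ 71 [met]
    (b): 91 − 15 = 76 ≥ 71 [met]
    (c): 93 − 20 = 73 ≥ 71 [met]
  Stage 1 is satisfied; the onus moves to the landlord.
Stage 2 — burden on landlord; standard: a substantially-more-likely showing (weight is at least 71).
    (d): 87 − 11 = 76 ≥ 71 [met]
  The landlord carries Stage 2; the tenant now bears the burden.
Stage 3 — burden on tenant; standard: a production showing (weight is at least 25).
    (e): 59 − 39 = 20 < 25 [not met]
  The tenant does not carry Stage 3.
The analysis ends at Stage 3; the landlord prevails.

landlord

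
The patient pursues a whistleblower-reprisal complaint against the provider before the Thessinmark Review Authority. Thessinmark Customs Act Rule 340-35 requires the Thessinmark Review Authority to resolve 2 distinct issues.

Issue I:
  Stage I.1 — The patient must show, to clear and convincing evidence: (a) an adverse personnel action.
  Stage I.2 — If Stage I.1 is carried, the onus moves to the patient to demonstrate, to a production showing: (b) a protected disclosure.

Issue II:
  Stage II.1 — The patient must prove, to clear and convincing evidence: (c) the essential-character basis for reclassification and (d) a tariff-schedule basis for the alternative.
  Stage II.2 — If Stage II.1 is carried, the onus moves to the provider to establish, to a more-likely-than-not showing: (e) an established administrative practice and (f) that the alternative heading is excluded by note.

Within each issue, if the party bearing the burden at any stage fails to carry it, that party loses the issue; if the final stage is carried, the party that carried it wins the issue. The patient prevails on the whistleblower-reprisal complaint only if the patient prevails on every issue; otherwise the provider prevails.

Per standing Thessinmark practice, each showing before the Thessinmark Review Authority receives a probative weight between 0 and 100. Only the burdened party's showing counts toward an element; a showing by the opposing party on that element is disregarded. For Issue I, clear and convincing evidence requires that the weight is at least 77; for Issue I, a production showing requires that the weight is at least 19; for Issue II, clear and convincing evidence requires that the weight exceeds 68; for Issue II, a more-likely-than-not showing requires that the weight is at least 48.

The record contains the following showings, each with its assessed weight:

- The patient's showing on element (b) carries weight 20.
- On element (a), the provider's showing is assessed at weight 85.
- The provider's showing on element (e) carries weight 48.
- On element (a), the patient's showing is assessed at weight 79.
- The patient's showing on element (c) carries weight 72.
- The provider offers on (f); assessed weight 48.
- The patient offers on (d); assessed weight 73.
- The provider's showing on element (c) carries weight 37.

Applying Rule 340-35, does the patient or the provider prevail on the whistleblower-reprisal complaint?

— Issue I —
Stage I.1 (patient, clear and convincing evidence, weight is at least 77): (a) 79 (provider's 85 disregarded) ≥ 77 — meets.
  Stage I.1 is satisfied; the patient continues to bear the burden.
Stage I.2 (patient, a production showing, weight is at least 19): (b) 20 ≥ 19 — meets.
  All elements met at the final stage.
All stages carried — the patient prevails on this issue.
— Issue II —
At Stage II.1 the patient must meet clear and convincing evidence (weight exceeds 68): on (c) the weight is 72 (the provider's 37 is given no effect), > 68, so (c) meets the standard; on (d) the weight is 73, which does exceed 68, so (d) meets the standard.
  The patient carries Stage II.1; the provider now bears the burden.
At Stage II.2 the provider must meet a more-likely-than-not showing (weight is at least 48): on (e) the weight is 48, which does reach 48, so (e) meets the standard; on (f) the weight is 48, which does reach 48, so (f) meets the standard.
  All elements met at the final stage.
Every stage carried; the provider prevails on this issue.
Per-issue: Issue I → patient; Issue II → provider. The patient must prevail on every issue; overall, the provider prevails.

provider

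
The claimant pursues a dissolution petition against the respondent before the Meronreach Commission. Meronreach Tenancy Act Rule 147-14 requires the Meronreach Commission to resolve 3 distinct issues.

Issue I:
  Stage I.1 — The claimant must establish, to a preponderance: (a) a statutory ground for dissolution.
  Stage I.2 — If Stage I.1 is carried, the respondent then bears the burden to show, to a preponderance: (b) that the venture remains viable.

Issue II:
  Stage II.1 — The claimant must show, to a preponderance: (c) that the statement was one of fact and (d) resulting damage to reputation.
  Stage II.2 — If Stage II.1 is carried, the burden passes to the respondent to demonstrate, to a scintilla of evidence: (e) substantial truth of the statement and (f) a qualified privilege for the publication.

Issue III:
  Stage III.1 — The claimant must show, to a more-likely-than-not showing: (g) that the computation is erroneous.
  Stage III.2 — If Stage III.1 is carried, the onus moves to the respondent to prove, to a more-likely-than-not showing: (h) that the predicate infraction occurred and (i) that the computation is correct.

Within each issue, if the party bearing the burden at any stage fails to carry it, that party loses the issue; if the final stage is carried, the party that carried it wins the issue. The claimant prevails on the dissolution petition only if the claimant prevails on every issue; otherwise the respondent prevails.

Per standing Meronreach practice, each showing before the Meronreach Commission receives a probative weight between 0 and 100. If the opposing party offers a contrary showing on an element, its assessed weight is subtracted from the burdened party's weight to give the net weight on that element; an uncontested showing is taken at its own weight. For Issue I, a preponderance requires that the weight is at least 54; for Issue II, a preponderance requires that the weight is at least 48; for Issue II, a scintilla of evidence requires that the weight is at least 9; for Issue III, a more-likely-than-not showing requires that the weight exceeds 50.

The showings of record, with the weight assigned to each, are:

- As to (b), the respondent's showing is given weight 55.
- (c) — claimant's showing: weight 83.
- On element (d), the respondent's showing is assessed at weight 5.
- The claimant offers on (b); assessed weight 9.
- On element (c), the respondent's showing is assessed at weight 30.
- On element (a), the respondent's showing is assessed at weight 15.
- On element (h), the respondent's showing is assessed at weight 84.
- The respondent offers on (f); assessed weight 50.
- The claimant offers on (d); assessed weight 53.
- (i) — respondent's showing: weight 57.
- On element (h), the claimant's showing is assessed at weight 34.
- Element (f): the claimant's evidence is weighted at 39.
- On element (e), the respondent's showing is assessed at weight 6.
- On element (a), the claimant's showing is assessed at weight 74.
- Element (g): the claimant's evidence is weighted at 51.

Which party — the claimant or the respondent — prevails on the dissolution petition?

claimant

— Issue I —
At Stage I.1 the claimant must meet a preponderance (weight is at least 54): on (a) the weight is 74 less the opposing 15 gives net 59, which does reach 54, so (a) meets the standard.
  Stage I.1 carried; the burden shifts to the respondent.
At Stage I.2 the respondent must meet a preponderance (weight is at least 54): on (b) the weight is 55 less the opposing 9 gives net 46, < 54, so (b) does not meet the standard.
  The respondent does not carry Stage I.2.
The claimant prevails on this issue.
— Issue II —
Stage II.1 (claimant, a preponderance, weight is at least 48): (c) net 83−30=53 ≥ 48 — meets; (d) net 53−5=48 ≥ 48 — meets.
  The claimant carries Stage II.1; the respondent now bears the burden.
Stage II.2 (respondent, a scintilla of evidence, weight is at least 9): (e) 6 < 9 — fails; (f) net 50−39=11 ≥ 9 — meets.
  Stage II.2 not carried; the respondent fails its burden.
The claimant prevails on this issue.
— Issue III —
Stage III.1 — burden on claimant; standard: a more-likely-than-not showing (weight exceeds 50).
    (g): 51 > 50 [met]
  Stage III.1 carried; the burden shifts to the respondent.
Stage III.2 — burden on respondent; standard: a more-likely-than-not showing (weight exceeds 50).
    (h): 84 − 34 = 50 ≤ 50 [not met]
    (i): 57 > 50 [met]
  Not every element is met, so the respondent fails to carry Stage III.2.
So the claimant prevails on this issue.
Per-issue: Issue I → claimant; Issue II → claimant; Issue III → claimant. The claimant must prevail on every issue; overall, the claimant prevails.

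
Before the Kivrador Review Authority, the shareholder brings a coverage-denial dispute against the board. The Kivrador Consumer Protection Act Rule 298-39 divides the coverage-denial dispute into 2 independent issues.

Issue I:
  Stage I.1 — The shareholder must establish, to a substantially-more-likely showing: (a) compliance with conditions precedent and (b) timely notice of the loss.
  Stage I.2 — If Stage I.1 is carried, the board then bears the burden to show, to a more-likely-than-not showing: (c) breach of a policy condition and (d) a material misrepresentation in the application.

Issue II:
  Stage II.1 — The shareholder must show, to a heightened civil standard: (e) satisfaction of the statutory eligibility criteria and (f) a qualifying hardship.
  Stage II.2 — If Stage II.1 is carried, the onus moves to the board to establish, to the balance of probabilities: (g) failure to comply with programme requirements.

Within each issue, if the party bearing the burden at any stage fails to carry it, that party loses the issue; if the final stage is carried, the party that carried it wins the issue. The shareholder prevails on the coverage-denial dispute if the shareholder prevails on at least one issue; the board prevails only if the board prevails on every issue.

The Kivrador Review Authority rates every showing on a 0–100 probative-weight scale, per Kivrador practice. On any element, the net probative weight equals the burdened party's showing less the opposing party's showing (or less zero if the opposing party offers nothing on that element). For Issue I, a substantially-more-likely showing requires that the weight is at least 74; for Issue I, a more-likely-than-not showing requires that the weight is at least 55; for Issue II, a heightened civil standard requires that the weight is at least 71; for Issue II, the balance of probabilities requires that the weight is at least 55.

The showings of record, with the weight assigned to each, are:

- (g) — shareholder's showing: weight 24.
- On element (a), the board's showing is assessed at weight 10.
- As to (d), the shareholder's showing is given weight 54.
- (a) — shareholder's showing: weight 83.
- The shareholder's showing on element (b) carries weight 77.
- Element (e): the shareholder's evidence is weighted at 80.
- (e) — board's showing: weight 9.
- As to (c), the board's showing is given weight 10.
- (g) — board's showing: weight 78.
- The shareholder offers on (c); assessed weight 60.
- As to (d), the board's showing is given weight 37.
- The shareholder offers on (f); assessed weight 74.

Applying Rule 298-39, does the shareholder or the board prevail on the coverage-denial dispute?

— Issue I —
Stage I.1 — burden on shareholder; standard: a substantially-more-likely showing (weight is at least 74).
    (a): 83 − 10 = 73 < 74 [not met]
    (b): 77 ≥ 74 [met]
  Not every element is met, so the shareholder fails to carry Stage I.1.
The board prevails on this issue.
— Issue II —
Stage II.1 — burden on shareholder; standard: a heightened civil standard (weight is at least 71).
    (e): 80 − 9 = 71 ≥ 71 [met]
    (f): 74 ≥ 71 [met]
  All elements met. The burden passes to the board.
Stage II.2 — burden on board; standard: the balance of probabilities (weight is at least 55).
    (g): 78 − 24 = 54 < 55 [not met]
  Not every element is met, so the board fails to carry Stage II.2.
The shareholder prevails on this issue.
Per-issue: Issue I → board; Issue II → shareholder. The shareholder must prevail on at least one issue; overall, the shareholder prevails.

shareholder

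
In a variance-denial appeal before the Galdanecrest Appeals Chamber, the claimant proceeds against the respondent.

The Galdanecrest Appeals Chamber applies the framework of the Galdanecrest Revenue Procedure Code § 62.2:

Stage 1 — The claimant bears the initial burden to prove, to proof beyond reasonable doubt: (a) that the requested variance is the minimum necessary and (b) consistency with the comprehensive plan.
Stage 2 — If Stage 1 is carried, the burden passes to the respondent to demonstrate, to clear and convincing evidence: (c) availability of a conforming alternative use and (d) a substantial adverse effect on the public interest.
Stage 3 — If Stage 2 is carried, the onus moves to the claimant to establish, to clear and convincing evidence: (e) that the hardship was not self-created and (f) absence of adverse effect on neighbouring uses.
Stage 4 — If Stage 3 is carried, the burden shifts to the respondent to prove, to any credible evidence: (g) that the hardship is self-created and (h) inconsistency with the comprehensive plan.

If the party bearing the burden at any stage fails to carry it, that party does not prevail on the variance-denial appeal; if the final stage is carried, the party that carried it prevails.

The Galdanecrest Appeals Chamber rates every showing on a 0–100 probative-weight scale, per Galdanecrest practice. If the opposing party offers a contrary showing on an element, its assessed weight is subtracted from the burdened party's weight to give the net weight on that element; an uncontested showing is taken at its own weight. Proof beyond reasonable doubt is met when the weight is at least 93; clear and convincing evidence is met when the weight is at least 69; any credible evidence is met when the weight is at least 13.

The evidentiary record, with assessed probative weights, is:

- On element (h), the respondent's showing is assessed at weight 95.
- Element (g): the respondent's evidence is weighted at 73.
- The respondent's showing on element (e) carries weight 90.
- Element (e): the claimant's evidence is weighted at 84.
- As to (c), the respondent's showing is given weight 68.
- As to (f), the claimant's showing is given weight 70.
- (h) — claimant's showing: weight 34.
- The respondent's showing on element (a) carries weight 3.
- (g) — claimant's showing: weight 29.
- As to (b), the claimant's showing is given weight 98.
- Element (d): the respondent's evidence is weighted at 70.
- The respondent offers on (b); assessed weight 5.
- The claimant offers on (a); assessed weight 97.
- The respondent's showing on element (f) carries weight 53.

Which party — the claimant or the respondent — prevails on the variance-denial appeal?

Stage 1 — burden on claimant; standard: proof beyond reasonable doubt (weight is at least 93).
    (a): 97 − 3 = 94 ≥ 93 [met]
    (b): 98 − 5 = 93 ≥ 93 [met]
  All elements met. The burden passes to the respondent.
Stage 2 — burden on respondent; standard: clear and convincing evidence (weight is at least 69).
    (c): 68 < 69 [not met]
    (d): 70 ≥ 69 [met]
  The respondent does not carry Stage 2.
So the claimant prevails.

claimant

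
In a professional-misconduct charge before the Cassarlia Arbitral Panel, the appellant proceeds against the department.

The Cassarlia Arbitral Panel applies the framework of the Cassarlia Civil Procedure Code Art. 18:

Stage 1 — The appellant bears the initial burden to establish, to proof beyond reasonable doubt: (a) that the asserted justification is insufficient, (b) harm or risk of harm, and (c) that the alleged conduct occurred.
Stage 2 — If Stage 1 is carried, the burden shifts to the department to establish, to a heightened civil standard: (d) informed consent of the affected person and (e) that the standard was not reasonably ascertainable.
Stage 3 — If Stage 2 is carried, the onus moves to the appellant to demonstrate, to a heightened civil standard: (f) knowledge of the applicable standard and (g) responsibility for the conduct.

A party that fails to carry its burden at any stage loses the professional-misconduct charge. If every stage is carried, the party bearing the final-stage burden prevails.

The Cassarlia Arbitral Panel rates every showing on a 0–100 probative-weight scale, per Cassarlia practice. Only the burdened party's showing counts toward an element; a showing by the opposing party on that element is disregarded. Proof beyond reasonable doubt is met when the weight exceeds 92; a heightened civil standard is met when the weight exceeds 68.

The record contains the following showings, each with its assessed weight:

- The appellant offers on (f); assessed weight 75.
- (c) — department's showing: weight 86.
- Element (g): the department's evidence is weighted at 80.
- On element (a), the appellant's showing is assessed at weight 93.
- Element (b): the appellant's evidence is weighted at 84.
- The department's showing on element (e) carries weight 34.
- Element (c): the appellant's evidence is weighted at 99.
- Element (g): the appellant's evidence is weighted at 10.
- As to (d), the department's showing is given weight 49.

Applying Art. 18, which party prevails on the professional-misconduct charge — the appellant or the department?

Stage 1 — burden on appellant; standard: proof beyond reasonable doubt (weight exceeds 92).
    (a): 93 > 92 [met]
    (b): 84 ≤ 92 [not met]
    (c): 99 (department's 86 disregarded) > 92 [met]
  The appellant does not carry Stage 1.
The analysis ends at Stage 1; the department prevails.

department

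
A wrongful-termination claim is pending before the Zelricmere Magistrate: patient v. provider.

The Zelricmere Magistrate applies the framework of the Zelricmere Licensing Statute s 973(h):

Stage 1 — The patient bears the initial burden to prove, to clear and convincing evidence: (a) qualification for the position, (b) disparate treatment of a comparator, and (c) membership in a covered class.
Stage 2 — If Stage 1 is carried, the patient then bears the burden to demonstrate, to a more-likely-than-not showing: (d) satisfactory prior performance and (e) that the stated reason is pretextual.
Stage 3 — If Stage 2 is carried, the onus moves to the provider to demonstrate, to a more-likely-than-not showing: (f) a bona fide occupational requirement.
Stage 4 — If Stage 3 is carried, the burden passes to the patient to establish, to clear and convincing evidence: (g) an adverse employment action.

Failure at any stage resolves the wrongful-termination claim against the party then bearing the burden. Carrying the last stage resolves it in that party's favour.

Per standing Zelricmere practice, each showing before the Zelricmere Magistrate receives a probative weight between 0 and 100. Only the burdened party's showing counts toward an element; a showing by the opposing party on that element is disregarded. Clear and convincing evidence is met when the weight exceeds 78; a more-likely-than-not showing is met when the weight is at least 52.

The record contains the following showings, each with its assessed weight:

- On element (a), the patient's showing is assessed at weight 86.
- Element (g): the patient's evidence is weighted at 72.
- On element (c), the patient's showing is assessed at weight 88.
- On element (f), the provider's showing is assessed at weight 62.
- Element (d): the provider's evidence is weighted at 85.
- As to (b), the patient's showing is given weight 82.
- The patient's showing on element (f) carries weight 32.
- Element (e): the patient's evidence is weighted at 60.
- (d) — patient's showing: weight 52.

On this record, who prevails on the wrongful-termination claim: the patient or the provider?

provider

Stage 1 (patient, clear and convincing evidence, weight exceeds 78): (a) 86 > 78 — meets; (b) 82 > 78 — meets; (c) 88 > 78 — meets.
  All elements met. The patient retains the burden for Stage 2.
Stage 2 (patient, a more-likely-than-not showing, weight is at least 52): (d) 52 (provider's 85 disregarded) ≥ 52 — meets; (e) 60 ≥ 52 — meets.
  The patient carries Stage 2; the provider now bears the burden.
Stage 3 (provider, a more-likely-than-not showing, weight is at least 52): (f) 62 (patient's 32 disregarded) ≥ 52 — meets.
  Stage 3 is satisfied; the onus moves to the patient.
Stage 4 (patient, clear and convincing evidence, weight exceeds 78): (g) 72 ≤ 78 — fails.
  The patient does not carry Stage 4.
The analysis ends at Stage 4; the provider prevails.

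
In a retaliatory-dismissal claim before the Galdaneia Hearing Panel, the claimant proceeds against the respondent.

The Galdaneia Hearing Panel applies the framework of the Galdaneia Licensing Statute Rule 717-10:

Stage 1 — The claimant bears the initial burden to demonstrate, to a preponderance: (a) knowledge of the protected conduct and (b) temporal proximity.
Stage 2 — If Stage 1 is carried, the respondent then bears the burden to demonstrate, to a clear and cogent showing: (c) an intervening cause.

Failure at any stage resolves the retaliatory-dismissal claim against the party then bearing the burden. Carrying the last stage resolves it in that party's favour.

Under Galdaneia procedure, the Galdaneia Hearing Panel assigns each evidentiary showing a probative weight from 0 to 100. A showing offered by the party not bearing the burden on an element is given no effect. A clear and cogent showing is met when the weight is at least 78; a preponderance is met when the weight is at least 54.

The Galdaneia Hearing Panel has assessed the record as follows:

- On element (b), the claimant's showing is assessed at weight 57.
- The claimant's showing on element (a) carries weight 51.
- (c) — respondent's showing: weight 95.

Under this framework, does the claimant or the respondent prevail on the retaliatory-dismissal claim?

respondent

Stage 1 — burden on claimant; standard: a preponderance (weight is at least 54).
    (a): 51 < 54 [not met]
    (b): 57 ≥ 54 [met]
  The claimant does not carry Stage 1.
The respondent prevails.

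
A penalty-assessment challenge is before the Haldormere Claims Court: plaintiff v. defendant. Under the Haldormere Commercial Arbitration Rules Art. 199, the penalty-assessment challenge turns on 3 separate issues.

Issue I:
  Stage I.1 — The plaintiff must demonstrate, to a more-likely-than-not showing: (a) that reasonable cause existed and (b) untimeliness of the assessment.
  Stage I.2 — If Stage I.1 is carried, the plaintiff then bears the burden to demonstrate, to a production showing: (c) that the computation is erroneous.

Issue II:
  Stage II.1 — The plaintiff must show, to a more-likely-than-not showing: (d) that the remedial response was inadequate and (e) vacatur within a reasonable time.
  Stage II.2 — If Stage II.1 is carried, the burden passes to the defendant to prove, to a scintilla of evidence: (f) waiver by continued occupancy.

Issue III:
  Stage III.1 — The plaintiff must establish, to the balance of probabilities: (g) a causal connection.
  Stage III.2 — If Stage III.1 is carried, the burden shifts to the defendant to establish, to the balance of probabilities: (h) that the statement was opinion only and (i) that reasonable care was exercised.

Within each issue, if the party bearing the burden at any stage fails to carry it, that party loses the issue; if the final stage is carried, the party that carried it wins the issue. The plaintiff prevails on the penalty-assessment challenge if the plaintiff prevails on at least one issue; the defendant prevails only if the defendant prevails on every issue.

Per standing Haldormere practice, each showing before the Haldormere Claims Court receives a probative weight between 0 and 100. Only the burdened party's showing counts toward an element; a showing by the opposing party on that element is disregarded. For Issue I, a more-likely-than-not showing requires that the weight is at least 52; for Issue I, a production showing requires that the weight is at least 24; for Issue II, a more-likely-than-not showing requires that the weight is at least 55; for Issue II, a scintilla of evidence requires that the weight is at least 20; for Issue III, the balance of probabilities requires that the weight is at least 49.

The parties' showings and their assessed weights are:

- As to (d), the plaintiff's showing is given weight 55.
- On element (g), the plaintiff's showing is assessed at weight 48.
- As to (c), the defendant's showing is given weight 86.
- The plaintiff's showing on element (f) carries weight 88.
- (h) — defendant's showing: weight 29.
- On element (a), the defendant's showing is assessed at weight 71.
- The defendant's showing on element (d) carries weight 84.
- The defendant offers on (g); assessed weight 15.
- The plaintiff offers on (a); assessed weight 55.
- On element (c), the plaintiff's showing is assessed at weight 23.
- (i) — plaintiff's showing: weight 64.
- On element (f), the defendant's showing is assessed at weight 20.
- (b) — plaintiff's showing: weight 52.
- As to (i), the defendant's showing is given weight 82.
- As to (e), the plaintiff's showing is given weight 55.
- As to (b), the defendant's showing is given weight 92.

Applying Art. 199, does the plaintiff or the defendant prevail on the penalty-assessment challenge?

defendant

— Issue I —
Stage I.1 — burden on plaintiff; standard: a more-likely-than-not showing (weight is at least 52).
    (a): 55 (defendant's 71 disregarded) ≥ 52 [met]
    (b): 52 (defendant's 92 disregarded) ≥ 52 [met]
  All elements met. The plaintiff retains the burden for Stage I.2.
Stage I.2 — burden on plaintiff; standard: a production showing (weight is at least 24).
    (c): 23 (defendant's 86 disregarded) < 24 [not met]
  The plaintiff does not carry Stage I.2.
So the defendant prevails on this issue.
— Issue II —
Stage II.1 — burden on plaintiff; standard: a more-likely-than-not showing (weight is at least 55).
    (d): 55 (defendant's 84 disregarded) ≥ 55 [met]
    (e): 55 ≥ 55 [met]
  The plaintiff carries Stage II.1; the defendant now bears the burden.
Stage II.2 — burden on defendant; standard: a scintilla of evidence (weight is at least 20).
    (f): 20 (plaintiff's 88 disregarded) ≥ 20 [met]
  Stage II.2 carried; the final stage is satisfied.
All stages carried — the defendant prevails on this issue.
— Issue III —
At Stage III.1 the plaintiff must meet the balance of probabilities (weight is at least 49): on (g) the weight is 48 (the defendant's 15 is given no effect), which does not reach 49, so (g) does not meet the standard.
  The plaintiff does not carry Stage III.1.
So the defendant prevails on this issue.
Per-issue: Issue I → defendant; Issue II → defendant; Issue III → defendant. The plaintiff must prevail on at least one issue; overall, the defendant prevails.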